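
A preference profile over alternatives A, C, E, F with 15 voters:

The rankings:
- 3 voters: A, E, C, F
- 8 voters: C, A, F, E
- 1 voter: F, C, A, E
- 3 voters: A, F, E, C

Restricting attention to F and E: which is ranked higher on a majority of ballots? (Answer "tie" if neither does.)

F

Ballots ranking F above E: 8 + 1 + 3 = 12.
Ballots ranking E above F: 15 − 12 = 3.
F wins the head-to-head 12–3.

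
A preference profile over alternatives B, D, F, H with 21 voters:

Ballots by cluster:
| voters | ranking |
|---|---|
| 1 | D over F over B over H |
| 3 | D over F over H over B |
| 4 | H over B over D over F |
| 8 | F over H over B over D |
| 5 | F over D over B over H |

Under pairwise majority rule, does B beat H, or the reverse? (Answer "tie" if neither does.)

H

Ballots ranking B above H: 1 + 5 = 6.
Ballots ranking H above B: 21 − 6 = 15.
H wins the head-to-head 15–6.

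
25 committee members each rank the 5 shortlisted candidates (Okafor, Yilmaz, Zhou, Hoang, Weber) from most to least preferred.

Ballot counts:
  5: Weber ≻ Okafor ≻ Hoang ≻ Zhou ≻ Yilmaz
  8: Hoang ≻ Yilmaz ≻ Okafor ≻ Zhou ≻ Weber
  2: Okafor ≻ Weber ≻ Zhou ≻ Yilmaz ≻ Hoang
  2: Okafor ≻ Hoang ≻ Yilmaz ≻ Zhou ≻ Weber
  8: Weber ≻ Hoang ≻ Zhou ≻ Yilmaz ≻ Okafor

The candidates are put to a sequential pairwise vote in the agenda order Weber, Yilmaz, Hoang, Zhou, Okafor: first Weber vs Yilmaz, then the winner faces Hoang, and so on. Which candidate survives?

Round 1: Weber vs Yilmaz — 15–10, Weber advances.
Round 2: Weber vs Hoang — 15–10, Weber advances.
Round 3: Weber vs Zhou — 15–10, Weber advances.
Round 4: Weber vs Okafor — 13–12, Weber advances.
Weber survives the agenda.

Weber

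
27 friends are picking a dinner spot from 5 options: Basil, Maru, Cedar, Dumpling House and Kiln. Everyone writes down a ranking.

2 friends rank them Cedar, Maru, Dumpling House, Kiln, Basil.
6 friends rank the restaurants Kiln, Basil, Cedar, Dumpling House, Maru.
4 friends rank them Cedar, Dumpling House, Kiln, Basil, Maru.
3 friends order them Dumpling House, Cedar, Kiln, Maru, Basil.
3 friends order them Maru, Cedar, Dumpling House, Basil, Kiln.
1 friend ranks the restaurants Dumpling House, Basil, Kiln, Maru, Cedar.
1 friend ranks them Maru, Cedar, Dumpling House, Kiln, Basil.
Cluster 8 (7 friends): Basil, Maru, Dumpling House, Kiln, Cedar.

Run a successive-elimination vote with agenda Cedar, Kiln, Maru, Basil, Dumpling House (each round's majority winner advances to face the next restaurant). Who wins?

Dumpling House

Round 1: Cedar vs Kiln — 13–14, Kiln advances.
Round 2: Kiln vs Maru — 14–13, Kiln advances.
Round 3: Kiln vs Basil — 16–11, Kiln advances.
Round 4: Kiln vs Dumpling House — 6–21, Dumpling House advances.
The agenda winner is Dumpling House.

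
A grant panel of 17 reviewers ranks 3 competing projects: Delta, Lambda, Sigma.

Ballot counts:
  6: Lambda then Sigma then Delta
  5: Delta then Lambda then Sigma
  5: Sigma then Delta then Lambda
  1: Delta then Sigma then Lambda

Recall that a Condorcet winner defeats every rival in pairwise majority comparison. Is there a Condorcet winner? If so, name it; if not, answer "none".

Head-to-head results (17 reviewers):
Delta vs Lambda: 11 to 6, Delta.
Delta vs Sigma: Delta is ranked higher on 5+1 = 6 ballots, Sigma on 11. Sigma wins 11–6.
Lambda vs Sigma: 6+5 = 11 for Lambda, 6 for Sigma — Lambda by 11–6.
No project is unbeaten: Delta loses to Sigma; Lambda loses to Delta; Sigma loses to Lambda. In particular Delta > Lambda > Sigma > Delta is a majority cycle — no Condorcet winner exists.

none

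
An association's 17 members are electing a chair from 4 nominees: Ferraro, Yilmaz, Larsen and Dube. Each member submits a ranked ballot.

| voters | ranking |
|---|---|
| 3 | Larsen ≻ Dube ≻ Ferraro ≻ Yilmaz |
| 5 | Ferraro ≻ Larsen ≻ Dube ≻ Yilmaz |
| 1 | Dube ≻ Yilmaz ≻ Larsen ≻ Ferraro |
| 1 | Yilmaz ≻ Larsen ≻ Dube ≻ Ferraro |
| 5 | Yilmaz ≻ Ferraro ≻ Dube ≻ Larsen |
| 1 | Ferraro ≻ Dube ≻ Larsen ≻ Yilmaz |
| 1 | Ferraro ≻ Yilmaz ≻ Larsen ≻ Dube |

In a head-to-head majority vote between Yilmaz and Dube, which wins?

Dube

Ballots ranking Yilmaz above Dube: 1 + 5 + 1 = 7.
Ballots ranking Dube above Yilmaz: 17 − 7 = 10.
Dube wins the head-to-head 10–7.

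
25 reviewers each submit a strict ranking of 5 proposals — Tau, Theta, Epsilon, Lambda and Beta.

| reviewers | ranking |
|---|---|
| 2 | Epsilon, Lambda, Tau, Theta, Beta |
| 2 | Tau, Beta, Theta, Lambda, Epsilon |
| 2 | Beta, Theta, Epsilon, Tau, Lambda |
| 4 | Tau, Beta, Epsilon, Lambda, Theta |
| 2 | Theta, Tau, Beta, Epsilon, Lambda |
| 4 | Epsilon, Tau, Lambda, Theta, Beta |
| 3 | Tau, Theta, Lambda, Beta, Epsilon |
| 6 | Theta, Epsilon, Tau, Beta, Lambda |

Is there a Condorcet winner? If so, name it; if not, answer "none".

Check each pair by majority over 25 ballots:
Tau–Theta: Tau 15–10.
Tau–Epsilon: Epsilon 14–11.
Tau–Lambda: Tau 23–2.
Tau vs Beta: Tau wins 23–2.
Theta vs Epsilon: Theta, 15–10.
Theta vs Lambda: Theta is ranked higher on 2+2+2+3+6 = 15 ballots, Lambda on 10. Theta wins 15–10.
Theta vs Beta: Theta wins 17–8.
Epsilon vs Lambda: Epsilon preferred on 2+2+4+2+4+6 = 20 ballots; Epsilon wins 20–5.
Epsilon vs Beta: Beta wins 13–12.
Lambda vs Beta: Lambda is ranked higher on 2+4+3 = 9 ballots, Beta on 16. Beta wins 16–9.
Each project drops at least one matchup (Tau loses to Epsilon; Theta loses to Tau; Epsilon loses to Theta; Lambda loses to Tau; Beta loses to Tau); the cycle Tau > Theta > Epsilon > Tau rules out a Condorcet winner.

none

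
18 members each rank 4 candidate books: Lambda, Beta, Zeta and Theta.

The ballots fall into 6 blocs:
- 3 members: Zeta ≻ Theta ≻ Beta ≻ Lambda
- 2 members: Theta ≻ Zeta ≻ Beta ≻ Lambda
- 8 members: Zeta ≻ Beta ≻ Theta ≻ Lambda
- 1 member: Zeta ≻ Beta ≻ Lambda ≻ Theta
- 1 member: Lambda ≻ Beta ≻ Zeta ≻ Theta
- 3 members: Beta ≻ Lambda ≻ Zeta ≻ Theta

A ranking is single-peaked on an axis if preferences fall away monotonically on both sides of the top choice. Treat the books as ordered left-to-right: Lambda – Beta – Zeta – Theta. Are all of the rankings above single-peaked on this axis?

Axis positions: Lambda=1, Beta=2, Zeta=3, Theta=4.
Bloc 1 (peak Zeta at position 3): ranking walks positions 3-4-2-1, expanding outward from the peak — single-peaked.
Bloc 2 (peak Theta at position 4): ranking walks positions 4-3-2-1, expanding outward from the peak — single-peaked.
Bloc 3 (peak Zeta at position 3): ranking walks positions 3-2-4-1, expanding outward from the peak — single-peaked.
Bloc 4 (peak Zeta at position 3): ranking walks positions 3-2-1-4, expanding outward from the peak — single-peaked.
Bloc 5 (peak Lambda at position 1): ranking walks positions 1-2-3-4, expanding outward from the peak — single-peaked.
Bloc 6 (peak Beta at position 2): ranking walks positions 2-1-3-4, expanding outward from the peak — single-peaked.
Every ranking is single-peaked on this axis.

yes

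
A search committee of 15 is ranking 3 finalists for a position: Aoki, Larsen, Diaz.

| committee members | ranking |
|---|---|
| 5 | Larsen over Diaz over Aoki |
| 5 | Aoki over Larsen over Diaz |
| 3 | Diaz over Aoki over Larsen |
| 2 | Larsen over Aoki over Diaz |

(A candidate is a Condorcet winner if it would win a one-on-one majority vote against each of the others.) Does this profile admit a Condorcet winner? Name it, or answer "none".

none

Head-to-head results (15 committee members):
Aoki vs Larsen: Aoki wins 8–7.
Aoki–Diaz: Diaz 8–7.
Larsen–Diaz: Larsen 12–3.
Every candidate loses at least once (Aoki loses to Diaz; Larsen loses to Aoki; Diaz loses to Larsen). The majority relation contains the cycle Aoki → Larsen → Diaz → Aoki, so there is no Condorcet winner.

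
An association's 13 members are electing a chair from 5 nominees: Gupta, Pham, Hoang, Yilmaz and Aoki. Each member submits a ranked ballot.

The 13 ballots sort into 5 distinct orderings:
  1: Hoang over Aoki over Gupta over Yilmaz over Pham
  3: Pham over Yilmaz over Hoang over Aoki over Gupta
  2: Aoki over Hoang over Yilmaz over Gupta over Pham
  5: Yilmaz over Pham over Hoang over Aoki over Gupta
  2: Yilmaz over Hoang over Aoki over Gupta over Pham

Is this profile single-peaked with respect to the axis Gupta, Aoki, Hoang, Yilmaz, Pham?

Axis positions: Gupta=1, Aoki=2, Hoang=3, Yilmaz=4, Pham=5.
Cluster 1 (peak Hoang at position 3): ranking walks positions 3-2-1-4-5, expanding outward from the peak — single-peaked.
Cluster 2 (peak Pham at position 5): ranking walks positions 5-4-3-2-1, expanding outward from the peak — single-peaked.
Cluster 3 (peak Aoki at position 2): ranking walks positions 2-3-4-1-5, expanding outward from the peak — single-peaked.
Cluster 4 (peak Yilmaz at position 4): ranking walks positions 4-5-3-2-1, expanding outward from the peak — single-peaked.
Cluster 5 (peak Yilmaz at position 4): ranking walks positions 4-3-2-1-5, expanding outward from the peak — single-peaked.
Every ranking is single-peaked on this axis.

yes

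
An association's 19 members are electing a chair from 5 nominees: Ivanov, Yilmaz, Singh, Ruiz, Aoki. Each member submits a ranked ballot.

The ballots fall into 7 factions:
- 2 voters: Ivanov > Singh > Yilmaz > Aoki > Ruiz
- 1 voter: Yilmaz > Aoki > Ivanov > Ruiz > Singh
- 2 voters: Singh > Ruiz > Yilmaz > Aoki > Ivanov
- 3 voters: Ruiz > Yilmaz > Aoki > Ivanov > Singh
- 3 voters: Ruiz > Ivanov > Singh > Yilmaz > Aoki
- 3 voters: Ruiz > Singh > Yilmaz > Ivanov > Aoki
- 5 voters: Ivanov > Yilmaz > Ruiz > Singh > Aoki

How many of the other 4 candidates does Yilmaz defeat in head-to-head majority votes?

1

Yilmaz against each rival (19 voters):
Yilmaz vs Ivanov: Ivanov wins 10–9.
Yilmaz vs Singh: 9 to 10, Singh.
Yilmaz vs Ruiz: Ruiz, 11–8.
Yilmaz vs Aoki: Yilmaz, 19–0.
Yilmaz beats Aoki; loses to Ivanov, Singh, Ruiz — 1 pairwise win.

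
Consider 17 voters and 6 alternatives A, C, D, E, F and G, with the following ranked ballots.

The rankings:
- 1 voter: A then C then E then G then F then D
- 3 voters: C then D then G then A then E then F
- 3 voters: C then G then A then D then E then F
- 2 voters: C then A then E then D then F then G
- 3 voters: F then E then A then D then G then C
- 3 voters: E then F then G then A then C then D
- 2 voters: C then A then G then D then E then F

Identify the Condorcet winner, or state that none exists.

C

Pairwise majorities:
A vs C: C wins 10–7.
A vs D: A wins 14–3.
A–E: A 11–6.
A–F: A 11–6.
A vs G: G, 9–8.
C–D: C 14–3.
C vs E: C wins 11–6.
C vs F: C wins 11–6.
C–G: C 11–6.
D–E: E 9–8.
D–F: D 10–7.
D vs G: G, 9–8.
E vs F: E, 14–3.
E vs G: E, 9–8.
F vs G: G, 9–8.
C beats each of A, D, E, F, G — C is the Condorcet winner.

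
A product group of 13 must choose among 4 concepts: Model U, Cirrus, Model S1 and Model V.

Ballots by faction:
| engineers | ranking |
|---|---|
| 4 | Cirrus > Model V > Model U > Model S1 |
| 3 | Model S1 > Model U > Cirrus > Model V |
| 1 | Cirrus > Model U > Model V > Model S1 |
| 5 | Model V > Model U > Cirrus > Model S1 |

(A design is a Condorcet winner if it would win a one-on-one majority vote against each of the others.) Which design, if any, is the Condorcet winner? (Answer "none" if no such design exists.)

none

Pairwise majorities:
Model U–Cirrus: Model U 8–5.
Model U vs Model S1: Model U, 10–3.
Model U–Model V: Model V 9–4.
Cirrus–Model S1: Cirrus 10–3.
Cirrus vs Model V: Cirrus wins 8–5.
Model S1 vs Model V: Model V wins 10–3.
Each design drops at least one matchup (Model U loses to Model V; Cirrus loses to Model U; Model S1 loses to Model U; Model V loses to Cirrus); the cycle Model U > Cirrus > Model V > Model U rules out a Condorcet winner.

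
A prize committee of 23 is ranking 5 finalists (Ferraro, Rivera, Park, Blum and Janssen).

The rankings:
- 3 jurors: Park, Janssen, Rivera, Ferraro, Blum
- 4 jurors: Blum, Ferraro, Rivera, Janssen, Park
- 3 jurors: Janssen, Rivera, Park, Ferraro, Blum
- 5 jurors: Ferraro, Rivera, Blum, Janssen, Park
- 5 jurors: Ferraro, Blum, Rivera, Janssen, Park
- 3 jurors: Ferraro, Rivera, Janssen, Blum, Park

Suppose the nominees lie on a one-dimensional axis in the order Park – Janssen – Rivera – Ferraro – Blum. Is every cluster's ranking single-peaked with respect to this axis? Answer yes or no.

Axis positions: Park=1, Janssen=2, Rivera=3, Ferraro=4, Blum=5.
Cluster 1 (peak Park at position 1): ranking walks positions 1-2-3-4-5, expanding outward from the peak — single-peaked.
Cluster 2 (peak Blum at position 5): ranking walks positions 5-4-3-2-1, expanding outward from the peak — single-peaked.
Cluster 3 (peak Janssen at position 2): ranking walks positions 2-3-1-4-5, expanding outward from the peak — single-peaked.
Cluster 4 (peak Ferraro at position 4): ranking walks positions 4-3-5-2-1, expanding outward from the peak — single-peaked.
Cluster 5 (peak Ferraro at position 4): ranking walks positions 4-5-3-2-1, expanding outward from the peak — single-peaked.
Cluster 6 (peak Ferraro at position 4): ranking walks positions 4-3-2-5-1, expanding outward from the peak — single-peaked.
Every ranking is single-peaked on this axis.

yes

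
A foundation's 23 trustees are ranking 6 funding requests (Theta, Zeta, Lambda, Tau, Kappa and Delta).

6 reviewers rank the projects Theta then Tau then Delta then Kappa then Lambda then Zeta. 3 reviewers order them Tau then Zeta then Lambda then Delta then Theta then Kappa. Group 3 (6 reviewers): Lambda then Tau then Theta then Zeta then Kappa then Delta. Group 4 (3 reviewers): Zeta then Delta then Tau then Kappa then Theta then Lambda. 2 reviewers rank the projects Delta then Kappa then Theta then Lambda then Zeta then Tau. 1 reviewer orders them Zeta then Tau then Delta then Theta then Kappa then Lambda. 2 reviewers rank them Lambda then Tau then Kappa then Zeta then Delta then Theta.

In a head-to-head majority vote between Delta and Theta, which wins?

Ballots ranking Delta above Theta: 3 + 3 + 2 + 1 + 2 = 11.
Ballots ranking Theta above Delta: 23 − 11 = 12.
Theta wins the head-to-head 12–11.

Theta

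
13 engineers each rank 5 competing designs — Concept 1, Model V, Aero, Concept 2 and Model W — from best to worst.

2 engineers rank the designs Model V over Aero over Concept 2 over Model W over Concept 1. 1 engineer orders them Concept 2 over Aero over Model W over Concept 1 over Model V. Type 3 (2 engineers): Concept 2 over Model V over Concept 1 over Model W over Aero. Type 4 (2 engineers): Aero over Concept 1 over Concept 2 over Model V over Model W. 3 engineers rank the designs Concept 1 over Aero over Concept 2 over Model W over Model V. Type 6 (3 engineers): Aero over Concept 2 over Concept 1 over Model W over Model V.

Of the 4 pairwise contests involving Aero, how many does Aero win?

4

Aero against each rival (13 engineers):
Aero vs Concept 1: Aero, 8–5.
Aero vs Model V: 9 to 4, Aero.
Aero vs Concept 2: 2+2+3+3 = 10 for Aero, 3 for Concept 2 — Aero by 10–3.
Aero vs Model W: 2+1+2+3+3 = 11 for Aero, 2 for Model W — Aero by 11–2.
Aero beats Concept 1, Model V, Concept 2, Model W — 4 pairwise wins.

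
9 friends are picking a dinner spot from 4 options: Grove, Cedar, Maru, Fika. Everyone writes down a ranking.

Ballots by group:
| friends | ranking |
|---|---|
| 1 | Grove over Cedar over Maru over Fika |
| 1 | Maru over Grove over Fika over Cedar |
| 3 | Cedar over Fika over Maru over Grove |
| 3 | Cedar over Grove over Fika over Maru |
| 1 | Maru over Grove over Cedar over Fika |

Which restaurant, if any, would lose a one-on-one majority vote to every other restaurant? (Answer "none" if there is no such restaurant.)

none

Head-to-head results (9 friends):
Grove vs Cedar: Grove is ranked higher on 1+1+1 = 3 ballots, Cedar on 6. Cedar wins 6–3.
Grove vs Maru: Maru, 5–4.
Grove vs Fika: Grove preferred on 1+1+3+1 = 6 ballots; Grove wins 6–3.
Cedar vs Maru: Cedar is ranked higher on 1+3+3 = 7 ballots, Maru on 2. Cedar wins 7–2.
Cedar vs Fika: Cedar wins 8–1.
Maru vs Fika: Maru is ranked higher on 1+1+1 = 3 ballots, Fika on 6. Fika wins 6–3.
No restaurant is winless: Grove beats Fika; Cedar beats Grove; Maru beats Grove; Fika beats Maru. There is no Condorcet loser.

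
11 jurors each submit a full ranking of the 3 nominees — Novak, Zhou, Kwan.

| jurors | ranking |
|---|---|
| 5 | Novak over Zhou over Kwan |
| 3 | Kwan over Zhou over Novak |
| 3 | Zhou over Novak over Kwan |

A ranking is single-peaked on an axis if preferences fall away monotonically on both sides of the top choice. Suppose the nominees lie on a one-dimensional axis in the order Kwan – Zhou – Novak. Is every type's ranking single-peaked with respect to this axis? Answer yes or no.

yes

Axis positions: Kwan=1, Zhou=2, Novak=3.
Type 1 (peak Novak at position 3): ranking walks positions 3-2-1, expanding outward from the peak — single-peaked.
Type 2 (peak Kwan at position 1): ranking walks positions 1-2-3, expanding outward from the peak — single-peaked.
Type 3 (peak Zhou at position 2): ranking walks positions 2-3-1, expanding outward from the peak — single-peaked.
Every ranking is single-peaked on this axis.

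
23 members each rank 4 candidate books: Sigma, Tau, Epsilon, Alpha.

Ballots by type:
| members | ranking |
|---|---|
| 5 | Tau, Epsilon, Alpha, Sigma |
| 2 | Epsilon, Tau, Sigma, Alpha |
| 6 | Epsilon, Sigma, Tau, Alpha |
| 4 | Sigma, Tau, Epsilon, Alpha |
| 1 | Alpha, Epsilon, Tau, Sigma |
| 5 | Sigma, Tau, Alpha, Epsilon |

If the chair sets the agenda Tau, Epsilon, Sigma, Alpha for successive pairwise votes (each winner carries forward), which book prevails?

Sigma

Round 1: Tau vs Epsilon — 14–9, Tau advances.
Round 2: Tau vs Sigma — 8–15, Sigma advances.
Round 3: Sigma vs Alpha — 17–6, Sigma advances.
The agenda winner is Sigma.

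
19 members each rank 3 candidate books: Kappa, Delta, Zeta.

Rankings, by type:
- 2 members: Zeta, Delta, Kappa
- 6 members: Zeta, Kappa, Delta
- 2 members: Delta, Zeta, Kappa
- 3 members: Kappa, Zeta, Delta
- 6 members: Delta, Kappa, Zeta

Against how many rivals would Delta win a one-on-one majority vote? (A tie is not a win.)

Delta against each rival (19 members):
Delta vs Kappa: Delta is ranked higher on 2+2+6 = 10 ballots, Kappa on 9. Delta wins 10–9.
Delta vs Zeta: Delta preferred on 2+6 = 8 ballots; Zeta wins 11–8.
Delta beats Kappa; loses to Zeta — 1 pairwise win.

1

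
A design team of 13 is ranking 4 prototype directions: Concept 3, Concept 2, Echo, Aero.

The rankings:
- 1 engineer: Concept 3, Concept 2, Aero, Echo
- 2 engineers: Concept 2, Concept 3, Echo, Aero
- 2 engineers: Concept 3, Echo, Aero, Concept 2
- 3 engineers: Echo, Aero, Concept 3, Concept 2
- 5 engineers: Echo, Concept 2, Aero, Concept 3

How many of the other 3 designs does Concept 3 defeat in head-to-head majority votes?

0

Concept 3 against each rival (13 engineers):
Concept 3 vs Concept 2: Concept 3 is ranked higher on 1+2+3 = 6 ballots, Concept 2 on 7. Concept 2 wins 7–6.
Concept 3 vs Echo: Concept 3 is ranked higher on 1+2+2 = 5 ballots, Echo on 8. Echo wins 8–5.
Concept 3 vs Aero: 5 to 8, Aero.
Concept 3 beats no one; loses to Concept 2, Echo, Aero — 0 pairwise wins.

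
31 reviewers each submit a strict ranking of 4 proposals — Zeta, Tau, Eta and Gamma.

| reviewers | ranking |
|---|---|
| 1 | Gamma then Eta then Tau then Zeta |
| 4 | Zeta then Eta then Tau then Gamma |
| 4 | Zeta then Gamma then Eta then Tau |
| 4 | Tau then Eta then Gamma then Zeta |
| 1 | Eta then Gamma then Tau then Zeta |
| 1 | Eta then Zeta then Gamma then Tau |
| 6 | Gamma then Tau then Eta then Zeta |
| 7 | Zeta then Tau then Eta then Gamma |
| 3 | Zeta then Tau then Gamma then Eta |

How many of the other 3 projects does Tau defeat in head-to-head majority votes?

Tau against each rival (31 reviewers):
Tau vs Zeta: Tau is ranked higher on 1+4+1+6 = 12 ballots, Zeta on 19. Zeta wins 19–12.
Tau vs Eta: Tau, 20–11.
Tau vs Gamma: Tau is ranked higher on 4+4+7+3 = 18 ballots, Gamma on 13. Tau wins 18–13.
Tau beats Eta, Gamma; loses to Zeta — 2 pairwise wins.

2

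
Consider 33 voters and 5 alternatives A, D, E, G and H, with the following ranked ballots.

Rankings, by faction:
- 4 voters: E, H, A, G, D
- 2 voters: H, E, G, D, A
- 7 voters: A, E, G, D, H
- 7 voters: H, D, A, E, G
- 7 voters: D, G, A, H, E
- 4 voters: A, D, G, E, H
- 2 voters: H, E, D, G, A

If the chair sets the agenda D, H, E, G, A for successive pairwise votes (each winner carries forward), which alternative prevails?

D

Round 1: D vs H — 18–15, D advances.
Round 2: D vs E — 18–15, D advances.
Round 3: D vs G — 20–13, D advances.
Round 4: D vs A — 18–15, D advances.
D survives the agenda.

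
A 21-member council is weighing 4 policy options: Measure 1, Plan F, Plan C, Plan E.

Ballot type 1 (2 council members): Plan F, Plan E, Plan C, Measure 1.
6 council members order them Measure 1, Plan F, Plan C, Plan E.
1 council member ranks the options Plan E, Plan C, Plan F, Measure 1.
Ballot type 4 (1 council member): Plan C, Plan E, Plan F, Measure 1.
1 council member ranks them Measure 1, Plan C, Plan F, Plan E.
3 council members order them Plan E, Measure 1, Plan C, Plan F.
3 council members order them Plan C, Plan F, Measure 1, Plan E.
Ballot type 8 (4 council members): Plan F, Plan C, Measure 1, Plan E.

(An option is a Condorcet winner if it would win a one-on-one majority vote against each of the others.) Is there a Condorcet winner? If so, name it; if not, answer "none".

Check each pair by majority over 21 ballots:
Measure 1 vs Plan F: 6+1+3 = 10 for Measure 1, 11 for Plan F — Plan F by 11–10.
Measure 1 vs Plan C: 10 to 11, Plan C.
Measure 1 vs Plan E: Measure 1 is ranked higher on 6+1+3+4 = 14 ballots, Plan E on 7. Measure 1 wins 14–7.
Plan F vs Plan C: 12 to 9, Plan F.
Plan F vs Plan E: Plan F preferred on 2+6+1+3+4 = 16 ballots; Plan F wins 16–5.
Plan C vs Plan E: 6+1+1+3+4 = 15 for Plan C, 6 for Plan E — Plan C by 15–6.
Plan F wins every pairwise contest, so Plan F is the Condorcet winner.

Plan F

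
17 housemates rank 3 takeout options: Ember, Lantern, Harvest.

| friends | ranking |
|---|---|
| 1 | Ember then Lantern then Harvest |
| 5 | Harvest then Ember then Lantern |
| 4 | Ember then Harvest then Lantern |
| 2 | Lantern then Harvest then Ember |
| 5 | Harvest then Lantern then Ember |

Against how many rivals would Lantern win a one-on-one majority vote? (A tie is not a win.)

Lantern against each rival (17 friends):
Lantern vs Ember: Lantern is ranked higher on 2+5 = 7 ballots, Ember on 10. Ember wins 10–7.
Lantern vs Harvest: 3 to 14, Harvest.
Lantern beats no one; loses to Ember, Harvest — 0 pairwise wins.

0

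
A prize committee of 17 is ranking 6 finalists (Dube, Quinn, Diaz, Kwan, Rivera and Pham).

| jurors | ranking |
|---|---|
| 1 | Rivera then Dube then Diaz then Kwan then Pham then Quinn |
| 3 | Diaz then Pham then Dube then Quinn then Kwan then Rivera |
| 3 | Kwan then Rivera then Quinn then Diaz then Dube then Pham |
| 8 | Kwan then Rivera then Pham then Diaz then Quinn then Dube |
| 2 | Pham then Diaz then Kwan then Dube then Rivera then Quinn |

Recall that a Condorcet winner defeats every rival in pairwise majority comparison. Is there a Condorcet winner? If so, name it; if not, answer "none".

Kwan

Pairwise majorities:
Dube vs Quinn: Dube is ranked higher on 1+3+2 = 6 ballots, Quinn on 11. Quinn wins 11–6.
Dube vs Diaz: Dube is ranked higher on 1 ballot, Diaz on 16. Diaz wins 16–1.
Dube vs Kwan: 1+3 = 4 for Dube, 13 for Kwan — Kwan by 13–4.
Dube vs Rivera: Dube is ranked higher on 3+2 = 5 ballots, Rivera on 12. Rivera wins 12–5.
Dube vs Pham: 1+3 = 4 for Dube, 13 for Pham — Pham by 13–4.
Quinn vs Diaz: 3 to 14, Diaz.
Quinn vs Kwan: Quinn preferred on 3 ballots; Kwan wins 14–3.
Quinn vs Rivera: Quinn preferred on 3 ballots; Rivera wins 14–3.
Quinn vs Pham: Quinn preferred on 3 ballots; Pham wins 14–3.
Diaz vs Kwan: Diaz preferred on 1+3+2 = 6 ballots; Kwan wins 11–6.
Diaz vs Rivera: Diaz is ranked higher on 3+2 = 5 ballots, Rivera on 12. Rivera wins 12–5.
Diaz vs Pham: 1+3+3 = 7 for Diaz, 10 for Pham — Pham by 10–7.
Kwan vs Rivera: Kwan is ranked higher on 3+3+8+2 = 16 ballots, Rivera on 1. Kwan wins 16–1.
Kwan vs Pham: Kwan is ranked higher on 1+3+8 = 12 ballots, Pham on 5. Kwan wins 12–5.
Rivera vs Pham: 1+3+8 = 12 for Rivera, 5 for Pham — Rivera by 12–5.
Kwan beats each of Dube, Quinn, Diaz, Rivera, Pham — Kwan is the Condorcet winner.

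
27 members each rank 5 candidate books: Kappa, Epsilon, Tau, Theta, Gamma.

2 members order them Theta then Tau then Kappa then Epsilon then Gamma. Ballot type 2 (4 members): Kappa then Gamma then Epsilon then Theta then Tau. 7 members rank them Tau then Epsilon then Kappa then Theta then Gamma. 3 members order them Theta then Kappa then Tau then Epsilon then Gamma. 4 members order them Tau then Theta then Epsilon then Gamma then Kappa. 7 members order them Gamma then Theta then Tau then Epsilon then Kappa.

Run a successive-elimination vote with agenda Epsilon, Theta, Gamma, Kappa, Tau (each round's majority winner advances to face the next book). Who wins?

Theta

Round 1: Epsilon vs Theta — 11–16, Theta advances.
Round 2: Theta vs Gamma — 16–11, Theta advances.
Round 3: Theta vs Kappa — 16–11, Theta advances.
Round 4: Theta vs Tau — 16–11, Theta advances.
Theta survives the agenda.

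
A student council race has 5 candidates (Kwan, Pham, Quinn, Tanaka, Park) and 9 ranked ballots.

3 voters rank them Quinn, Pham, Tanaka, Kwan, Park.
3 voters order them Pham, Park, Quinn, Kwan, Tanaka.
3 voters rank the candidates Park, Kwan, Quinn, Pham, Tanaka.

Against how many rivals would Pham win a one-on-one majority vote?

Pham against each rival (9 voters):
Pham vs Kwan: 3+3 = 6 for Pham, 3 for Kwan — Pham by 6–3.
Pham vs Quinn: 3 for Pham, 6 for Quinn — Quinn by 6–3.
Pham vs Tanaka: Pham, 9–0.
Pham vs Park: Pham is ranked higher on 3+3 = 6 ballots, Park on 3. Pham wins 6–3.
Pham beats Kwan, Tanaka, Park; loses to Quinn — 3 pairwise wins.

3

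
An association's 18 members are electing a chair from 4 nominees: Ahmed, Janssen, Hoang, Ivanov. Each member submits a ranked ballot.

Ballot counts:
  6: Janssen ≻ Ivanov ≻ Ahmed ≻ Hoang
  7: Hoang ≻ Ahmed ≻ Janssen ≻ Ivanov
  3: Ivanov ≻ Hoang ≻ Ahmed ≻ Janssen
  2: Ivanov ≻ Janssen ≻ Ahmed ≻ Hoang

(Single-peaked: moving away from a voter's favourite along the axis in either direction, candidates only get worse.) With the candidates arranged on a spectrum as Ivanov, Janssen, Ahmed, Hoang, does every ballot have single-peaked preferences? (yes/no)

no

Axis positions: Ivanov=1, Janssen=2, Ahmed=3, Hoang=4.
Cluster 1 (peak Janssen at position 2): ranking walks positions 2-1-3-4, expanding outward from the peak — single-peaked.
Cluster 2 (peak Hoang at position 4): ranking walks positions 4-3-2-1, expanding outward from the peak — single-peaked.
Cluster 3: ranking walks positions 1-4-3-2; Hoang is ranked above Janssen even though Janssen lies between Hoang and the peak Ivanov on the axis — preferences dip and rise again. Not single-peaked.
Cluster 4 (peak Ivanov at position 1): ranking walks positions 1-2-3-4, expanding outward from the peak — single-peaked.
Cluster 3 violates single-peakedness, so the profile is not single-peaked on this axis.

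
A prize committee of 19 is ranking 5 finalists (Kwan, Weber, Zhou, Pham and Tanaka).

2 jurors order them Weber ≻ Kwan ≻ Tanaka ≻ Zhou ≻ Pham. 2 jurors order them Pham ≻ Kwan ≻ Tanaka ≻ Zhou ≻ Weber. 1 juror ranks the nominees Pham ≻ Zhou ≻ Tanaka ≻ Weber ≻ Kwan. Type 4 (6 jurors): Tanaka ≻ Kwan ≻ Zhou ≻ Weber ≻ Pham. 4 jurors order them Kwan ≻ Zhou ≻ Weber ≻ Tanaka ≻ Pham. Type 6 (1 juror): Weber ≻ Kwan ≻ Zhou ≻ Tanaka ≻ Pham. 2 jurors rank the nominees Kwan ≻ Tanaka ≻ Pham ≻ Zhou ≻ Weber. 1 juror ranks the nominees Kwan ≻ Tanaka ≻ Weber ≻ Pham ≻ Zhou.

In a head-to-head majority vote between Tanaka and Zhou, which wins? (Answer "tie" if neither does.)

Tanaka

Ballots ranking Tanaka above Zhou: 2 + 2 + 6 + 2 + 1 = 13.
Ballots ranking Zhou above Tanaka: 19 − 13 = 6.
Tanaka wins the head-to-head 13–6.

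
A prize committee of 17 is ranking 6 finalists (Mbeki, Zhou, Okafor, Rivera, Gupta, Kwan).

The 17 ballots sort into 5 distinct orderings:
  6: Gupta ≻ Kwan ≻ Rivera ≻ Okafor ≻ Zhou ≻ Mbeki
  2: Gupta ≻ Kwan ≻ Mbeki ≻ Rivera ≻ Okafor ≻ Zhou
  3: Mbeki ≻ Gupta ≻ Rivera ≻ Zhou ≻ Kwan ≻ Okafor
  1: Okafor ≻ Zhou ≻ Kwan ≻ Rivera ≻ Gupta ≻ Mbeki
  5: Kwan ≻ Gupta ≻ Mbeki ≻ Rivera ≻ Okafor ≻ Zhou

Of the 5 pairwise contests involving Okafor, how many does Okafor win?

Okafor against each rival (17 jurors):
Okafor vs Mbeki: 7 to 10, Mbeki.
Okafor vs Zhou: Okafor preferred on 6+2+1+5 = 14 ballots; Okafor wins 14–3.
Okafor vs Rivera: 1 for Okafor, 16 for Rivera — Rivera by 16–1.
Okafor vs Gupta: Gupta wins 16–1.
Okafor vs Kwan: Okafor preferred on 1 ballot; Kwan wins 16–1.
Okafor beats Zhou; loses to Mbeki, Rivera, Gupta, Kwan — 1 pairwise win.

1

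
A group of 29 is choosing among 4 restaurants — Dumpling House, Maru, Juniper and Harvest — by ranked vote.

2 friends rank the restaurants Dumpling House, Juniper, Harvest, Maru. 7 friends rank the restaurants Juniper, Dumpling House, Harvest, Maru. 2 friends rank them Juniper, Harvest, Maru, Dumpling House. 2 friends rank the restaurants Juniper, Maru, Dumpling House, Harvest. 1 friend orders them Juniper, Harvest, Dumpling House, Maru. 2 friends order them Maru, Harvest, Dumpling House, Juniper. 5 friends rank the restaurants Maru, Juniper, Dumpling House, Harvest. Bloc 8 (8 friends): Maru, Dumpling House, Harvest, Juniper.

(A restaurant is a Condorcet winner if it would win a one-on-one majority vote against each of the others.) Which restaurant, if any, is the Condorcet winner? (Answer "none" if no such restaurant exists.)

Maru

Pairwise majorities:
Dumpling House vs Maru: 10 to 19, Maru.
Dumpling House vs Juniper: Dumpling House is ranked higher on 2+2+8 = 12 ballots, Juniper on 17. Juniper wins 17–12.
Dumpling House vs Harvest: Dumpling House preferred on 2+7+2+5+8 = 24 ballots; Dumpling House wins 24–5.
Maru vs Juniper: 15 to 14, Maru.
Maru vs Harvest: 2+2+5+8 = 17 for Maru, 12 for Harvest — Maru by 17–12.
Juniper vs Harvest: Juniper preferred on 2+7+2+2+1+5 = 19 ballots; Juniper wins 19–10.
Maru wins every pairwise contest, so Maru is the Condorcet winner.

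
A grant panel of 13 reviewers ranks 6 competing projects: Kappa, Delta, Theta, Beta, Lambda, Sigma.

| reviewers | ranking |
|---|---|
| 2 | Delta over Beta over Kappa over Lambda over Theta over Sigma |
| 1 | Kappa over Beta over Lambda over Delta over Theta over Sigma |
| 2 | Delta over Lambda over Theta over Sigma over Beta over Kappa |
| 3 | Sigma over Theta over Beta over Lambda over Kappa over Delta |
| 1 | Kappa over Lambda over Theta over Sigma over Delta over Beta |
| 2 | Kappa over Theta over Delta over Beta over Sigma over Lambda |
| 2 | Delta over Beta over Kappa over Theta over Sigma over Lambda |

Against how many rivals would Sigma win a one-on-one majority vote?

1

Sigma against each rival (13 reviewers):
Sigma vs Kappa: Kappa, 8–5.
Sigma vs Delta: Delta wins 9–4.
Sigma vs Theta: Theta wins 10–3.
Sigma vs Beta: 6 to 7, Beta.
Sigma vs Lambda: Sigma is ranked higher on 3+2+2 = 7 ballots, Lambda on 6. Sigma wins 7–6.
Sigma beats Lambda; loses to Kappa, Delta, Theta, Beta — 1 pairwise win.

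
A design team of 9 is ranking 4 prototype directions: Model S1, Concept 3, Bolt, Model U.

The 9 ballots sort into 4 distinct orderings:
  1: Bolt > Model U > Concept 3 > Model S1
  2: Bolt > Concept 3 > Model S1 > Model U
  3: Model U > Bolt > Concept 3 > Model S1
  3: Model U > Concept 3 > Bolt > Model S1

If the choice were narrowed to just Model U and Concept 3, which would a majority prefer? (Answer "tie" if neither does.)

Ballots ranking Model U above Concept 3: 1 + 3 + 3 = 7.
Ballots ranking Concept 3 above Model U: 9 − 7 = 2.
Model U wins the head-to-head 7–2.

Model U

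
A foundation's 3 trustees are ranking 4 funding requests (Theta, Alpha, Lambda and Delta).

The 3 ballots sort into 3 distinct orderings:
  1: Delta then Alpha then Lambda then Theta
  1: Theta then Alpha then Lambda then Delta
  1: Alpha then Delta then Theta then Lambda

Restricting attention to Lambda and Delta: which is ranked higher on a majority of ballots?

Ballots ranking Lambda above Delta: 1.
Ballots ranking Delta above Lambda: 3 − 1 = 2.
Delta wins the head-to-head 2–1.

Delta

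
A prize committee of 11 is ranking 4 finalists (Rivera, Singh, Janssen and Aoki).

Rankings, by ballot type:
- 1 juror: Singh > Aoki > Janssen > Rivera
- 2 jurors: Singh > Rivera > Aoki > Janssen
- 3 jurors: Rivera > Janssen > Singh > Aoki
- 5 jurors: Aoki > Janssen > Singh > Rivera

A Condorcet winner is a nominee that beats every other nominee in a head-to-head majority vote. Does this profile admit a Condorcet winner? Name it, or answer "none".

none

Pairwise majorities:
Rivera vs Singh: Singh wins 8–3.
Rivera vs Janssen: Janssen wins 6–5.
Rivera–Aoki: Aoki 6–5.
Singh–Janssen: Janssen 8–3.
Singh–Aoki: Singh 6–5.
Janssen–Aoki: Aoki 8–3.
Each nominee drops at least one matchup (Rivera loses to Singh; Singh loses to Janssen; Janssen loses to Aoki; Aoki loses to Singh); the cycle Singh → Aoki → Janssen → Singh rules out a Condorcet winner.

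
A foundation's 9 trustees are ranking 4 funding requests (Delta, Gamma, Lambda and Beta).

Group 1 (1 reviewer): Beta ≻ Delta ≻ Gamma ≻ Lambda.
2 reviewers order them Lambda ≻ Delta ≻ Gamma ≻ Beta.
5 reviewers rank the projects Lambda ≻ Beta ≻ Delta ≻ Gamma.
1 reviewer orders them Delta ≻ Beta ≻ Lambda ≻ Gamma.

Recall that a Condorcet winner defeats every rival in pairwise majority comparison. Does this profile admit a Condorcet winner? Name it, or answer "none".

Lambda

Check each pair by majority over 9 ballots:
Delta vs Gamma: Delta is ranked higher on 1+2+5+1 = 9 ballots, Gamma on 0. Delta wins 9–0.
Delta vs Lambda: 2 to 7, Lambda.
Delta vs Beta: 3 to 6, Beta.
Gamma vs Lambda: Gamma is ranked higher on 1 ballot, Lambda on 8. Lambda wins 8–1.
Gamma vs Beta: Gamma is ranked higher on 2 ballots, Beta on 7. Beta wins 7–2.
Lambda vs Beta: 2+5 = 7 for Lambda, 2 for Beta — Lambda by 7–2.
Only Lambda has no losses; Lambda is the Condorcet winner.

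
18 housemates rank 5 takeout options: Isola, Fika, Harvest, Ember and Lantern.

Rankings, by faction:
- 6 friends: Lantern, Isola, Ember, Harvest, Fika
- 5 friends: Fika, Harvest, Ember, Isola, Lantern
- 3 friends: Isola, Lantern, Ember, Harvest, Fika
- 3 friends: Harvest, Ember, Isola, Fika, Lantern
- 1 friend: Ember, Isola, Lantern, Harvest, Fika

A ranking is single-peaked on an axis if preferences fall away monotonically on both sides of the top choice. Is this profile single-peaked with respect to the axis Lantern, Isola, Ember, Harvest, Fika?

yes

Axis positions: Lantern=1, Isola=2, Ember=3, Harvest=4, Fika=5.
Faction 1 (peak Lantern at position 1): ranking walks positions 1-2-3-4-5, expanding outward from the peak — single-peaked.
Faction 2 (peak Fika at position 5): ranking walks positions 5-4-3-2-1, expanding outward from the peak — single-peaked.
Faction 3 (peak Isola at position 2): ranking walks positions 2-1-3-4-5, expanding outward from the peak — single-peaked.
Faction 4 (peak Harvest at position 4): ranking walks positions 4-3-2-5-1, expanding outward from the peak — single-peaked.
Faction 5 (peak Ember at position 3): ranking walks positions 3-2-1-4-5, expanding outward from the peak — single-peaked.
Every ranking is single-peaked on this axis.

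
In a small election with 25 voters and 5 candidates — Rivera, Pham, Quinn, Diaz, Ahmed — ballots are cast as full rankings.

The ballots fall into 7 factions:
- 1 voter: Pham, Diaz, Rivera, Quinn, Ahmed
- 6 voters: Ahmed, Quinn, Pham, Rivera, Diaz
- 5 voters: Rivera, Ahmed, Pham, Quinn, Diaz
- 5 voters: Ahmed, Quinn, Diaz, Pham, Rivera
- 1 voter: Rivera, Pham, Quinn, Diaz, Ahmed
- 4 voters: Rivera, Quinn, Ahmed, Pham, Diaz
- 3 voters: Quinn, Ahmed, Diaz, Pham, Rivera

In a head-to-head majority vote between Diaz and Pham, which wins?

Ballots ranking Diaz above Pham: 5 + 3 = 8.
Ballots ranking Pham above Diaz: 25 − 8 = 17.
Pham wins the head-to-head 17–8.

Pham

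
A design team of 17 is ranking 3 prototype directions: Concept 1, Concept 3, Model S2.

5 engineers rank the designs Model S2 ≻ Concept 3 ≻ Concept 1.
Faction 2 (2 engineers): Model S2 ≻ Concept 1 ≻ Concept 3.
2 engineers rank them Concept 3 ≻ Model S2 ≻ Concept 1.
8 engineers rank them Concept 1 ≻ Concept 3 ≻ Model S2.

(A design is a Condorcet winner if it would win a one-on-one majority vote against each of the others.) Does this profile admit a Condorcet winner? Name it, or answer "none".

Pairwise majorities:
Concept 1 vs Concept 3: Concept 1 is ranked higher on 2+8 = 10 ballots, Concept 3 on 7. Concept 1 wins 10–7.
Concept 1 vs Model S2: Concept 1 is ranked higher on 8 ballots, Model S2 on 9. Model S2 wins 9–8.
Concept 3 vs Model S2: Concept 3 is ranked higher on 2+8 = 10 ballots, Model S2 on 7. Concept 3 wins 10–7.
No design is unbeaten: Concept 1 loses to Model S2; Concept 3 loses to Concept 1; Model S2 loses to Concept 3. In particular Concept 1 > Concept 3 > Model S2 > Concept 1 is a majority cycle — no Condorcet winner exists.

none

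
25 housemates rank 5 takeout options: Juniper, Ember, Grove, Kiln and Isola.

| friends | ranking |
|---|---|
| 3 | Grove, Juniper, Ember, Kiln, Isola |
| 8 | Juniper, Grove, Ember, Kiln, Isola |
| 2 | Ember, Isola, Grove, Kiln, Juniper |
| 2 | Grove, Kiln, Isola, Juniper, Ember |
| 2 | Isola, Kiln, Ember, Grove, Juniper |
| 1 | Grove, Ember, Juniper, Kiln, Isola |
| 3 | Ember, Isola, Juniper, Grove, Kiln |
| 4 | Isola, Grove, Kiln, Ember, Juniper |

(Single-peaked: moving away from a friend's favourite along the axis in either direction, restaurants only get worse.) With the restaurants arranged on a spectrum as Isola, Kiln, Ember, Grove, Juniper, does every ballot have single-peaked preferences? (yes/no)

Axis positions: Isola=1, Kiln=2, Ember=3, Grove=4, Juniper=5.
Cluster 1 (peak Grove at position 4): ranking walks positions 4-5-3-2-1, expanding outward from the peak — single-peaked.
Cluster 2 (peak Juniper at position 5): ranking walks positions 5-4-3-2-1, expanding outward from the peak — single-peaked.
Cluster 3: ranking walks positions 3-1-4-2-5; Isola is ranked above Kiln even though Kiln lies between Isola and the peak Ember on the axis — preferences dip and rise again. Not single-peaked.
Cluster 4: ranking walks positions 4-2-1-5-3; Kiln is ranked above Ember even though Ember lies between Kiln and the peak Grove on the axis — preferences dip and rise again. Not single-peaked.
Cluster 5 (peak Isola at position 1): ranking walks positions 1-2-3-4-5, expanding outward from the peak — single-peaked.
Cluster 6 (peak Grove at position 4): ranking walks positions 4-3-5-2-1, expanding outward from the peak — single-peaked.
Cluster 7: ranking walks positions 3-1-5-4-2; Isola is ranked above Kiln even though Kiln lies between Isola and the peak Ember on the axis — preferences dip and rise again. Not single-peaked.
Cluster 8: ranking walks positions 1-4-2-3-5; Grove is ranked above Kiln even though Kiln lies between Grove and the peak Isola on the axis — preferences dip and rise again. Not single-peaked.
Cluster 3 violates single-peakedness, so the profile is not single-peaked on this axis.

no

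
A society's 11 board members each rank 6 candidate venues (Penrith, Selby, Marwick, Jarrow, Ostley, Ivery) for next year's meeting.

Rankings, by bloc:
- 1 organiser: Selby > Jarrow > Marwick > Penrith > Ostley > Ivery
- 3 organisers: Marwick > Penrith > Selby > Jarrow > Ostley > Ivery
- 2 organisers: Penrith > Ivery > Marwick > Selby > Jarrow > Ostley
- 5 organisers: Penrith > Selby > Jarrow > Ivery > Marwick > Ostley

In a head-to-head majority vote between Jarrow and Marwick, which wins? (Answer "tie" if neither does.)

Jarrow

Ballots ranking Jarrow above Marwick: 1 + 5 = 6.
Ballots ranking Marwick above Jarrow: 11 − 6 = 5.
Jarrow wins the head-to-head 6–5.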